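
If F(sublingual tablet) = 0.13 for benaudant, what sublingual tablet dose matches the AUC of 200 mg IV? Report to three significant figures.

D_sublingual = 1540 mg

For equal systemic exposure: F × D_ev = D_iv
D_ev = D_iv / F = 200 / 0.13 = 1538.46 mg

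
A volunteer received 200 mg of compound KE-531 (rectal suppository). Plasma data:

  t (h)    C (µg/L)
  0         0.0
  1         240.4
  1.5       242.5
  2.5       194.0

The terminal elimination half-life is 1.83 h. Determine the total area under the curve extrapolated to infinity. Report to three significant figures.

AUC = 971 µg/L·h

Trapezoidal AUC_0→2.5:
  [0→1]: (0.0+240.4)/2 × 1 = 120.2
  [1→1.5]: (240.4+242.5)/2 × 0.5 = 120.725
  [1.5→2.5]: (242.5+194.0)/2 × 1 = 218.25
  Sum = 459.175 µg/L·h
k_e = ln2 / t½ = 0.693147 / 1.83 = 0.3788 h^-1
Extrapolated tail: C_last / k_e = 194.0 / 0.3788 = 512.144
AUC_0→∞ = 459.175 + 512.144 = 971.319 µg/L·h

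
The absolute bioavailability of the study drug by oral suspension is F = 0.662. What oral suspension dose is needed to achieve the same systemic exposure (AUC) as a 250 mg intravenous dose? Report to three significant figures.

For equal systemic exposure: F × D_ev = D_iv
D_ev = D_iv / F = 250 / 0.662 = 377.644 mg

D_oral = 378 mg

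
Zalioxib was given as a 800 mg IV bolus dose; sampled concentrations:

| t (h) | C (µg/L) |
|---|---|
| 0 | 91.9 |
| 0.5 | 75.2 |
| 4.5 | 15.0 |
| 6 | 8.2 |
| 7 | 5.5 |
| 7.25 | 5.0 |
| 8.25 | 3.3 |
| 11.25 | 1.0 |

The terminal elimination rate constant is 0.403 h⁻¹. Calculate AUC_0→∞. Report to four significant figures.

AUC = 260.8 µg/L·h

Trapezoidal AUC_0→11.25:
  [0→0.5]: (91.9+75.2)/2 × 0.5 = 41.775
  [0.5→4.5]: (75.2+15.0)/2 × 4 = 180.4
  [4.5→6]: (15.0+8.2)/2 × 1.5 = 17.4
  [6→7]: (8.2+5.5)/2 × 1 = 6.85
  [7→7.25]: (5.5+5.0)/2 × 0.25 = 1.3125
  [7.25→8.25]: (5.0+3.3)/2 × 1 = 4.15
  [8.25→11.25]: (3.3+1.0)/2 × 3 = 6.45
  Sum = 258.3375 µg/L·h
Extrapolated tail: C_last / k_e = 1.0 / 0.403 = 2.481
AUC_0→∞ = 258.3375 + 2.481 = 260.8185 µg/L·h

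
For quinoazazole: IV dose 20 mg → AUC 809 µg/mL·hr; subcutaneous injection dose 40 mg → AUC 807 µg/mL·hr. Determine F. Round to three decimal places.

F = 0.499

F = (AUC_ev / D_ev) / (AUC_iv / D_iv)
  = (807/40) / (809/20)
  = 20.175 / 40.45 = 0.4988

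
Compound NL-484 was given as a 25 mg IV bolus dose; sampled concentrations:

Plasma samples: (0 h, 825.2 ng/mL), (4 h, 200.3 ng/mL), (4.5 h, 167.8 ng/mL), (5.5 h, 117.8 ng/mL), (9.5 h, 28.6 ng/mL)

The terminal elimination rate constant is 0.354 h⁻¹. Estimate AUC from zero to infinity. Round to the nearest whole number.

Trapezoidal AUC_0→9.5:
  [0→4]: (825.2+200.3)/2 × 4 = 2051.0
  [4→4.5]: (200.3+167.8)/2 × 0.5 = 92.025
  [4.5→5.5]: (167.8+117.8)/2 × 1 = 142.8
  [5.5→9.5]: (117.8+28.6)/2 × 4 = 292.8
  Sum = 2578.625 ng/mL·h
Extrapolated tail: C_last / k_e = 28.6 / 0.354 = 80.791
AUC_0→∞ = 2578.625 + 80.791 = 2659.416 ng/mL·h

AUC = 2659 ng/mL·h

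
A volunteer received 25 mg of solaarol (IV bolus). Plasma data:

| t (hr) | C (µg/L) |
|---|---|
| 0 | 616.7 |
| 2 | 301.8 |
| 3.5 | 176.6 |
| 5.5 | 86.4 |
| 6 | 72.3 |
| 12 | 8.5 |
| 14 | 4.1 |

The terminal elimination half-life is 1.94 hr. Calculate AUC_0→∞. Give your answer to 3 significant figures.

AUC = 1850 µg/L·hr

Trapezoidal AUC_0→14:
  [0→2]: (616.7+301.8)/2 × 2 = 918.5
  [2→3.5]: (301.8+176.6)/2 × 1.5 = 358.8
  [3.5→5.5]: (176.6+86.4)/2 × 2 = 263.0
  [5.5→6]: (86.4+72.3)/2 × 0.5 = 39.675
  [6→12]: (72.3+8.5)/2 × 6 = 242.4
  [12→14]: (8.5+4.1)/2 × 2 = 12.6
  Sum = 1834.975 µg/L·hr
k_e = ln2 / t½ = 0.693147 / 1.94 = 0.3573 hr^-1
Extrapolated tail: C_last / k_e = 4.1 / 0.3573 = 11.475
AUC_0→∞ = 1834.975 + 11.475 = 1846.45 µg/L·hr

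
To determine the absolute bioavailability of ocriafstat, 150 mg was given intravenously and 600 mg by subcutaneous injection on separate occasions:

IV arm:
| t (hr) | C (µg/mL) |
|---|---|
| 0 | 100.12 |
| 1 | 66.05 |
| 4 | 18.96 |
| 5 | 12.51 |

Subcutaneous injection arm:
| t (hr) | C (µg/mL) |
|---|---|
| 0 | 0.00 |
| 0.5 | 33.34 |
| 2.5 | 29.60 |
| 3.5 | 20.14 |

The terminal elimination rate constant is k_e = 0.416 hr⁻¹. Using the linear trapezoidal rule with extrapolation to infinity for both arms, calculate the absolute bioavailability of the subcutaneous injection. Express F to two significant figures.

Trapezoidal AUC_0→5 (IV):
  [0→1]: (100.12+66.05)/2 × 1 = 83.085
  [1→4]: (66.05+18.96)/2 × 3 = 127.515
  [4→5]: (18.96+12.51)/2 × 1 = 15.735
  Sum = 226.335 µg/mL·hr
IV tail: 12.51/0.416 = 30.072; AUC_iv,0→∞ = 226.335 + 30.072 = 256.407 µg/mL·hr
Trapezoidal AUC_0→3.5 (subcutaneous injection):
  [0→0.5]: (0.00+33.34)/2 × 0.5 = 8.335
  [0.5→2.5]: (33.34+29.60)/2 × 2 = 62.94
  [2.5→3.5]: (29.60+20.14)/2 × 1 = 24.87
  Sum = 96.145 µg/mL·hr
subcutaneous injection tail: 20.14/0.416 = 48.413; AUC_ev,0→∞ = 96.145 + 48.413 = 144.558 µg/mL·hr
F = (AUC_ev/D_ev)/(AUC_iv/D_iv) = (144.558/600)/(256.407/150) = 0.24093/1.70938 = 0.1409

F = 0.14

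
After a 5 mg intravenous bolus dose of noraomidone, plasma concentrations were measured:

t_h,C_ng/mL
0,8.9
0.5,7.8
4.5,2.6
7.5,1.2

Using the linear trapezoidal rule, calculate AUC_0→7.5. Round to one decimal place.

Trapezoidal AUC_0→7.5:
  [0→0.5]: (8.9+7.8)/2 × 0.5 = 4.175
  [0.5→4.5]: (7.8+2.6)/2 × 4 = 20.8
  [4.5→7.5]: (2.6+1.2)/2 × 3 = 5.7
  Sum = 30.675 ng/mL·h

AUC = 30.7 ng/mL·h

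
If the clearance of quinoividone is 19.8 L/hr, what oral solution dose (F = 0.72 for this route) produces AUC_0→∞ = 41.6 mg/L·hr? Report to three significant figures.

Dose = 1140 mg

Dose = CL × AUC_0→∞ / F
     = 19.8 × 41.6 / 0.72 = 1144 mg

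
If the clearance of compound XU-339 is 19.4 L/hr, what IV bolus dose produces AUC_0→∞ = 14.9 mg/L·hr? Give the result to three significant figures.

Dose_iv = CL × AUC_0→∞
     = 19.4 × 14.9 = 289.06 mg

Dose = 289 mg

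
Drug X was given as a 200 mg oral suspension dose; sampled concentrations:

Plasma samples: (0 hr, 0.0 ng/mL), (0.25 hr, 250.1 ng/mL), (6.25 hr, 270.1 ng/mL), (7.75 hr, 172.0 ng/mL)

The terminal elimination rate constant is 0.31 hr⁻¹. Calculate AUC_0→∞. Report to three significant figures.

AUC = 2480 ng/mL·hr

Trapezoidal AUC_0→7.75:
  [0→0.25]: (0.0+250.1)/2 × 0.25 = 31.2625
  [0.25→6.25]: (250.1+270.1)/2 × 6 = 1560.6
  [6.25→7.75]: (270.1+172.0)/2 × 1.5 = 331.575
  Sum = 1923.4375 ng/mL·hr
Extrapolated tail: C_last / k_e = 172.0 / 0.31 = 554.839
AUC_0→∞ = 1923.4375 + 554.839 = 2478.2765 ng/mL·hr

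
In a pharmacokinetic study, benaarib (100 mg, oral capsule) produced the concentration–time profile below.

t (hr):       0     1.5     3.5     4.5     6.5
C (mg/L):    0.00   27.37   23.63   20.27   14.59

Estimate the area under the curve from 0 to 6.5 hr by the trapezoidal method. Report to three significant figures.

Trapezoidal AUC_0→6.5:
  [0→1.5]: (0.00+27.37)/2 × 1.5 = 20.5275
  [1.5→3.5]: (27.37+23.63)/2 × 2 = 51.0
  [3.5→4.5]: (23.63+20.27)/2 × 1 = 21.95
  [4.5→6.5]: (20.27+14.59)/2 × 2 = 34.86
  Sum = 128.3375 mg/L·hr

AUC = 128 mg/L·hr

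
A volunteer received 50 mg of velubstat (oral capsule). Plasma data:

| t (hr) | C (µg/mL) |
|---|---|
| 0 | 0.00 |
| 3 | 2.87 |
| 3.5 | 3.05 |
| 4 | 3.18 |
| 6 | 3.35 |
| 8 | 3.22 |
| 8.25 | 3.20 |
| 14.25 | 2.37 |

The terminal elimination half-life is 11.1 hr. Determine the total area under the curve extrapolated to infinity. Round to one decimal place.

Trapezoidal AUC_0→14.25:
  [0→3]: (0.00+2.87)/2 × 3 = 4.305
  [3→3.5]: (2.87+3.05)/2 × 0.5 = 1.48
  [3.5→4]: (3.05+3.18)/2 × 0.5 = 1.5575
  [4→6]: (3.18+3.35)/2 × 2 = 6.53
  [6→8]: (3.35+3.22)/2 × 2 = 6.57
  [8→8.25]: (3.22+3.20)/2 × 0.25 = 0.8025
  [8.25→14.25]: (3.20+2.37)/2 × 6 = 16.71
  Sum = 37.955 µg/mL·hr
k_e = ln2 / t½ = 0.693147 / 11.1 = 0.0624 hr^-1
Extrapolated tail: C_last / k_e = 2.37 / 0.0624 = 37.981
AUC_0→∞ = 37.955 + 37.981 = 75.936 µg/mL·hr

AUC = 75.9 µg/mL·hr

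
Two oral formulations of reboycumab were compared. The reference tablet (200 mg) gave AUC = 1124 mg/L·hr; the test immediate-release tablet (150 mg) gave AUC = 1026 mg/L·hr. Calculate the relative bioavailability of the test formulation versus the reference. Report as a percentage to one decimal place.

F_rel = (AUC_test/D_test) / (AUC_ref/D_ref)
      = (1026/150) / (1124/200)
      = 6.84 / 5.62 = 1.2171 = 121.71%

F_rel = 121.7%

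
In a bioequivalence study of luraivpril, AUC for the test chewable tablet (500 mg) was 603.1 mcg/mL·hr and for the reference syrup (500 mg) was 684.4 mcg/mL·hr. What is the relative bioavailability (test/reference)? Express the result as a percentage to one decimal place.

F_rel = (AUC_test/D_test) / (AUC_ref/D_ref)
      = (603.1/500) / (684.4/500)
      = 1.2062 / 1.3688 = 0.8812 = 88.12%

F_rel = 88.1%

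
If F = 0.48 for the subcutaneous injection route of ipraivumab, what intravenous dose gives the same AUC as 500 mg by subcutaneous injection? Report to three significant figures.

Systemic exposure from an extravascular dose = F × D_ev, so the equivalent IV dose is F × D_ev.
D_iv = F × D_ev = 0.48 × 500 = 240 mg

D_iv = 240 mg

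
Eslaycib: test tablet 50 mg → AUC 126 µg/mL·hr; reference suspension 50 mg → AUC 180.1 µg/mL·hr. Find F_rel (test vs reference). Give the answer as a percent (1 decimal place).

F_rel = (AUC_test/D_test) / (AUC_ref/D_ref)
      = (126/50) / (180.1/50)
      = 2.52 / 3.602 = 0.6996 = 69.96%

F_rel = 70.0%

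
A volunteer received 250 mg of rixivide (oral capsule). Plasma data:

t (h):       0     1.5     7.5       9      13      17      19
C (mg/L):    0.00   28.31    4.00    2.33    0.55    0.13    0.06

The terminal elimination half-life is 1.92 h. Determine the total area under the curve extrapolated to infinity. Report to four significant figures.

Trapezoidal AUC_0→19:
  [0→1.5]: (0.00+28.31)/2 × 1.5 = 21.2325
  [1.5→7.5]: (28.31+4.00)/2 × 6 = 96.93
  [7.5→9]: (4.00+2.33)/2 × 1.5 = 4.7475
  [9→13]: (2.33+0.55)/2 × 4 = 5.76
  [13→17]: (0.55+0.13)/2 × 4 = 1.36
  [17→19]: (0.13+0.06)/2 × 2 = 0.19
  Sum = 130.22 mg/L·h
k_e = ln2 / t½ = 0.693147 / 1.92 = 0.3610 h^-1
Extrapolated tail: C_last / k_e = 0.06 / 0.361 = 0.166
AUC_0→∞ = 130.22 + 0.166 = 130.386 mg/L·h

AUC = 130.4 mg/L·h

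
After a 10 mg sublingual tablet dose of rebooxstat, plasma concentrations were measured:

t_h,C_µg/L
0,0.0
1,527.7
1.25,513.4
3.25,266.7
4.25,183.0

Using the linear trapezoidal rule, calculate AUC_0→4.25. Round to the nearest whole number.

Trapezoidal AUC_0→4.25:
  [0→1]: (0.0+527.7)/2 × 1 = 263.85
  [1→1.25]: (527.7+513.4)/2 × 0.25 = 130.1375
  [1.25→3.25]: (513.4+266.7)/2 × 2 = 780.1
  [3.25→4.25]: (266.7+183.0)/2 × 1 = 224.85
  Sum = 1398.9375 µg/L·h

AUC = 1399 µg/L·h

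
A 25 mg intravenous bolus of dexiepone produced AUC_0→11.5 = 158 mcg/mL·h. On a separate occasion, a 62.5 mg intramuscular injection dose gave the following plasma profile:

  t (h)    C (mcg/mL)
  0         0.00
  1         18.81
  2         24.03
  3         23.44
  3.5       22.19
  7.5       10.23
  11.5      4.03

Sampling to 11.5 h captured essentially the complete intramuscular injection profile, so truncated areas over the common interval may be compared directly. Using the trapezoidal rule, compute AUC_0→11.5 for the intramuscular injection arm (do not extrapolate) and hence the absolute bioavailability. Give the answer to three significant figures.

F = 0.403

Trapezoidal AUC_0→11.5 (intramuscular injection):
  [0→1]: (0.00+18.81)/2 × 1 = 9.405
  [1→2]: (18.81+24.03)/2 × 1 = 21.42
  [2→3]: (24.03+23.44)/2 × 1 = 23.735
  [3→3.5]: (23.44+22.19)/2 × 0.5 = 11.4075
  [3.5→7.5]: (22.19+10.23)/2 × 4 = 64.84
  [7.5→11.5]: (10.23+4.03)/2 × 4 = 28.52
  Sum = 159.3275 mcg/mL·h
F = (AUC_ev/D_ev)/(AUC_iv/D_iv) = (159.3275/62.5)/(158/25) = 2.54924/6.32 = 0.4034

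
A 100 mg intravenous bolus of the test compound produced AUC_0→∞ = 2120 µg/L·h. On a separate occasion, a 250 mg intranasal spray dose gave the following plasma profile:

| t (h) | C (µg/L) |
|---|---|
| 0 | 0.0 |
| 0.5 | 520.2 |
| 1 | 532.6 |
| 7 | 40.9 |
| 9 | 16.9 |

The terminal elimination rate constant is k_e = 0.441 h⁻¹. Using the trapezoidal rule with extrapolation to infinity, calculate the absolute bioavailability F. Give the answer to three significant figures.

F = 0.417

Trapezoidal AUC_0→9 (intranasal spray):
  [0→0.5]: (0.0+520.2)/2 × 0.5 = 130.05
  [0.5→1]: (520.2+532.6)/2 × 0.5 = 263.2
  [1→7]: (532.6+40.9)/2 × 6 = 1720.5
  [7→9]: (40.9+16.9)/2 × 2 = 57.8
  Sum = 2171.55 µg/L·h
Tail: C_last/k_e = 16.9/0.441 = 38.322
AUC_0→∞ (intranasal spray) = 2171.55 + 38.322 = 2209.872 µg/L·h
F = (AUC_ev/D_ev)/(AUC_iv/D_iv) = (2209.872/250)/(2120/100) = 8.839488/21.2 = 0.4170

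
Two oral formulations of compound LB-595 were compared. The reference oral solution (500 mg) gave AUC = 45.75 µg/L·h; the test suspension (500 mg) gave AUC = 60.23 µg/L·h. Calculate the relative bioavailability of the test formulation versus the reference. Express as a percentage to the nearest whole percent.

F_rel = 132%

F_rel = (AUC_test/D_test) / (AUC_ref/D_ref)
      = (60.23/500) / (45.75/500)
      = 0.12046 / 0.0915 = 1.3165 = 131.65%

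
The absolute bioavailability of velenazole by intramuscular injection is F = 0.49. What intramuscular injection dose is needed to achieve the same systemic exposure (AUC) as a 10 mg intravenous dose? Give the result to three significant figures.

For equal systemic exposure: F × D_ev = D_iv
D_ev = D_iv / F = 10 / 0.49 = 20.4082 mg

D_intramuscular = 20.4 mg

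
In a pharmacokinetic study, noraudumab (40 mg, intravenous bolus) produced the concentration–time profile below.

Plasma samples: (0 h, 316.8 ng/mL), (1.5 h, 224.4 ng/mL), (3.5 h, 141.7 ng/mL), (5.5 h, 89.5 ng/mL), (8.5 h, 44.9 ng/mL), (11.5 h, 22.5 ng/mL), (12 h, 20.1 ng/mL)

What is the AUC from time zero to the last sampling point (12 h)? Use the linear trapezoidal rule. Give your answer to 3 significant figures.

Trapezoidal AUC_0→12:
  [0→1.5]: (316.8+224.4)/2 × 1.5 = 405.9
  [1.5→3.5]: (224.4+141.7)/2 × 2 = 366.1
  [3.5→5.5]: (141.7+89.5)/2 × 2 = 231.2
  [5.5→8.5]: (89.5+44.9)/2 × 3 = 201.6
  [8.5→11.5]: (44.9+22.5)/2 × 3 = 101.1
  [11.5→12]: (22.5+20.1)/2 × 0.5 = 10.65
  Sum = 1316.55 ng/mL·h

AUC = 1320 ng/mL·h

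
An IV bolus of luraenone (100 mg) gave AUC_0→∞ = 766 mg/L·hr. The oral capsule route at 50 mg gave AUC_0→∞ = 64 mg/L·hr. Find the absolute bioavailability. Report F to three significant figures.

F = (AUC_ev / D_ev) / (AUC_iv / D_iv)
  = (64/50) / (766/100)
  = 1.28 / 7.66 = 0.1671

F = 0.167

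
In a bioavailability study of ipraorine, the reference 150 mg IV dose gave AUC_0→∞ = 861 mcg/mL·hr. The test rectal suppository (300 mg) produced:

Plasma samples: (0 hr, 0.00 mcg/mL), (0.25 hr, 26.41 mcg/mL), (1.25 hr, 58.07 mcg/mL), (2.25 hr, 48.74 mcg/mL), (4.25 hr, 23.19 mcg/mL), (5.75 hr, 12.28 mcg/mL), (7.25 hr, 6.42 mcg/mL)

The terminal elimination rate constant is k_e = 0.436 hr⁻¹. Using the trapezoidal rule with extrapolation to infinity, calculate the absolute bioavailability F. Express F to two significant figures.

F = 0.13

Trapezoidal AUC_0→7.25 (rectal suppository):
  [0→0.25]: (0.00+26.41)/2 × 0.25 = 3.30125
  [0.25→1.25]: (26.41+58.07)/2 × 1 = 42.24
  [1.25→2.25]: (58.07+48.74)/2 × 1 = 53.405
  [2.25→4.25]: (48.74+23.19)/2 × 2 = 71.93
  [4.25→5.75]: (23.19+12.28)/2 × 1.5 = 26.6025
  [5.75→7.25]: (12.28+6.42)/2 × 1.5 = 14.025
  Sum = 211.50375 mcg/mL·hr
Tail: C_last/k_e = 6.42/0.436 = 14.725
AUC_0→∞ (rectal suppository) = 211.50375 + 14.725 = 226.22875 mcg/mL·hr
F = (AUC_ev/D_ev)/(AUC_iv/D_iv) = (226.22875/300)/(861/150) = 0.754096/5.74 = 0.1314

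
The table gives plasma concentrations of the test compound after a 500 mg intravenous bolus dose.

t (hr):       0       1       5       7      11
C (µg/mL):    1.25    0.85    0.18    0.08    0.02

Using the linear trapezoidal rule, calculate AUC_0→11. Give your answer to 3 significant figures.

AUC = 3.57 µg/mL·hr

Trapezoidal AUC_0→11:
  [0→1]: (1.25+0.85)/2 × 1 = 1.05
  [1→5]: (0.85+0.18)/2 × 4 = 2.06
  [5→7]: (0.18+0.08)/2 × 2 = 0.26
  [7→11]: (0.08+0.02)/2 × 4 = 0.2
  Sum = 3.57 µg/mL·hr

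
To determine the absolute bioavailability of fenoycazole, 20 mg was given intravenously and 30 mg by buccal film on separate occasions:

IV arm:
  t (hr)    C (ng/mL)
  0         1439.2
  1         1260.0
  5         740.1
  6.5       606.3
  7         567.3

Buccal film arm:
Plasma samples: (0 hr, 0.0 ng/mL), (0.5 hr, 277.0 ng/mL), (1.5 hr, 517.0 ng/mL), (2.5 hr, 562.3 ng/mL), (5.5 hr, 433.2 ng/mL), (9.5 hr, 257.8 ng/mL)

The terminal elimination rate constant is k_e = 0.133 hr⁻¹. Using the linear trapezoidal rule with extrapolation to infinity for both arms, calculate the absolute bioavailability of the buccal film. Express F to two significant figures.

Trapezoidal AUC_0→7 (IV):
  [0→1]: (1439.2+1260.0)/2 × 1 = 1349.6
  [1→5]: (1260.0+740.1)/2 × 4 = 4000.2
  [5→6.5]: (740.1+606.3)/2 × 1.5 = 1009.8
  [6.5→7]: (606.3+567.3)/2 × 0.5 = 293.4
  Sum = 6653.0 ng/mL·hr
IV tail: 567.3/0.133 = 4265.414; AUC_iv,0→∞ = 6653.0 + 4265.414 = 10918.414 ng/mL·hr
Trapezoidal AUC_0→9.5 (buccal film):
  [0→0.5]: (0.0+277.0)/2 × 0.5 = 69.25
  [0.5→1.5]: (277.0+517.0)/2 × 1 = 397.0
  [1.5→2.5]: (517.0+562.3)/2 × 1 = 539.65
  [2.5→5.5]: (562.3+433.2)/2 × 3 = 1493.25
  [5.5→9.5]: (433.2+257.8)/2 × 4 = 1382.0
  Sum = 3881.15 ng/mL·hr
buccal film tail: 257.8/0.133 = 1938.346; AUC_ev,0→∞ = 3881.15 + 1938.346 = 5819.496 ng/mL·hr
F = (AUC_ev/D_ev)/(AUC_iv/D_iv) = (5819.496/30)/(10918.414/20) = 193.9832/545.9207 = 0.3553

F = 0.36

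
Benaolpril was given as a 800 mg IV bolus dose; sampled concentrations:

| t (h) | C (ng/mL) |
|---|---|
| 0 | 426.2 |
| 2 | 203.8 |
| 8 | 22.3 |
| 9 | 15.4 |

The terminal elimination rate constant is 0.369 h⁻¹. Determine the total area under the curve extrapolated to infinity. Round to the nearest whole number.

Trapezoidal AUC_0→9:
  [0→2]: (426.2+203.8)/2 × 2 = 630.0
  [2→8]: (203.8+22.3)/2 × 6 = 678.3
  [8→9]: (22.3+15.4)/2 × 1 = 18.85
  Sum = 1327.15 ng/mL·h
Extrapolated tail: C_last / k_e = 15.4 / 0.369 = 41.734
AUC_0→∞ = 1327.15 + 41.734 = 1368.884 ng/mL·h

AUC = 1369 ng/mL·h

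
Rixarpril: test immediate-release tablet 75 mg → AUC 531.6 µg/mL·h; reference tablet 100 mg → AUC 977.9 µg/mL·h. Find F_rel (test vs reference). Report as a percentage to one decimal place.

F_rel = (AUC_test/D_test) / (AUC_ref/D_ref)
      = (531.6/75) / (977.9/100)
      = 7.088 / 9.779 = 0.7248 = 72.48%

F_rel = 72.5%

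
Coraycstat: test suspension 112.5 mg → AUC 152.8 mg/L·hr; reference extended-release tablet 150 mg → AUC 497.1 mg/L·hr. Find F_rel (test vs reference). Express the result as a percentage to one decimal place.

F_rel = 41.0%

F_rel = (AUC_test/D_test) / (AUC_ref/D_ref)
      = (152.8/112.5) / (497.1/150)
      = 1.35822 / 3.314 = 0.4098 = 40.98%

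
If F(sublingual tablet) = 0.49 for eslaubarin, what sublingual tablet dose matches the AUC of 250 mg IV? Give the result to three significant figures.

For equal systemic exposure: F × D_ev = D_iv
D_ev = D_iv / F = 250 / 0.49 = 510.204 mg

D_sublingual = 510 mg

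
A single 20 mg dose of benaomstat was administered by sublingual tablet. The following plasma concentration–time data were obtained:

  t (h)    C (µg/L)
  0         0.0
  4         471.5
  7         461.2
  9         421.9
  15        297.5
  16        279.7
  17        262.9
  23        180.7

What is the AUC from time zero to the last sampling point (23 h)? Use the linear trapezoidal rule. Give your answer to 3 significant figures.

Trapezoidal AUC_0→23:
  [0→4]: (0.0+471.5)/2 × 4 = 943.0
  [4→7]: (471.5+461.2)/2 × 3 = 1399.05
  [7→9]: (461.2+421.9)/2 × 2 = 883.1
  [9→15]: (421.9+297.5)/2 × 6 = 2158.2
  [15→16]: (297.5+279.7)/2 × 1 = 288.6
  [16→17]: (279.7+262.9)/2 × 1 = 271.3
  [17→23]: (262.9+180.7)/2 × 6 = 1330.8
  Sum = 7274.05 µg/L·h

AUC = 7270 µg/L·h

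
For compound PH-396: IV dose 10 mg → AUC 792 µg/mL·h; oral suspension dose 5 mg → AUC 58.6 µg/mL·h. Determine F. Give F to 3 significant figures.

F = 0.148

F = (AUC_ev / D_ev) / (AUC_iv / D_iv)
  = (58.6/5) / (792/10)
  = 11.72 / 79.2 = 0.1480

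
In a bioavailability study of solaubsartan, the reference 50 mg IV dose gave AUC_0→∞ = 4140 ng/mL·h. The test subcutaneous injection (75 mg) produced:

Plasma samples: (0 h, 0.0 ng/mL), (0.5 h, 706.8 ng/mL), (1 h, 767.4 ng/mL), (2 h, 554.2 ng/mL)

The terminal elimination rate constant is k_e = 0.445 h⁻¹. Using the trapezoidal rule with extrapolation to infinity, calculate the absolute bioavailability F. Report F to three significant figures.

Trapezoidal AUC_0→2 (subcutaneous injection):
  [0→0.5]: (0.0+706.8)/2 × 0.5 = 176.7
  [0.5→1]: (706.8+767.4)/2 × 0.5 = 368.55
  [1→2]: (767.4+554.2)/2 × 1 = 660.8
  Sum = 1206.05 ng/mL·h
Tail: C_last/k_e = 554.2/0.445 = 1245.393
AUC_0→∞ (subcutaneous injection) = 1206.05 + 1245.393 = 2451.443 ng/mL·h
F = (AUC_ev/D_ev)/(AUC_iv/D_iv) = (2451.443/75)/(4140/50) = 32.6859/82.8 = 0.3948

F = 0.395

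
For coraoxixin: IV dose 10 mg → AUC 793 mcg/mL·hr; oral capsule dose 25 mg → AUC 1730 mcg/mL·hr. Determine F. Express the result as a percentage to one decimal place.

F = (AUC_ev / D_ev) / (AUC_iv / D_iv)
  = (1730/25) / (793/10)
  = 69.2 / 79.3 = 0.8726
  = 87.26%

F = 87.3%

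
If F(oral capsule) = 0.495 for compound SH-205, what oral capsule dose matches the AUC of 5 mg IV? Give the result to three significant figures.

D_oral = 10.1 mg

For equal systemic exposure: F × D_ev = D_iv
D_ev = D_iv / F = 5 / 0.495 = 10.101 mg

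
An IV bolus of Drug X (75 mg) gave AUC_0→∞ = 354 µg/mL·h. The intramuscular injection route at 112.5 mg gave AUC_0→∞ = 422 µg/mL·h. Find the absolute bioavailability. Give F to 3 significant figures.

F = 0.795

F = (AUC_ev / D_ev) / (AUC_iv / D_iv)
  = (422/112.5) / (354/75)
  = 3.75111 / 4.72 = 0.7947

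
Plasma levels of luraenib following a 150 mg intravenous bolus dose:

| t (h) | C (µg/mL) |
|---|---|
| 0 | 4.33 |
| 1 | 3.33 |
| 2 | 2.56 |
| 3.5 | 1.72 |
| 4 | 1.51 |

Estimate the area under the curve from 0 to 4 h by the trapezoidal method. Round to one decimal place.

Trapezoidal AUC_0→4:
  [0→1]: (4.33+3.33)/2 × 1 = 3.83
  [1→2]: (3.33+2.56)/2 × 1 = 2.945
  [2→3.5]: (2.56+1.72)/2 × 1.5 = 3.21
  [3.5→4]: (1.72+1.51)/2 × 0.5 = 0.8075
  Sum = 10.7925 µg/mL·h

AUC = 10.8 µg/mL·h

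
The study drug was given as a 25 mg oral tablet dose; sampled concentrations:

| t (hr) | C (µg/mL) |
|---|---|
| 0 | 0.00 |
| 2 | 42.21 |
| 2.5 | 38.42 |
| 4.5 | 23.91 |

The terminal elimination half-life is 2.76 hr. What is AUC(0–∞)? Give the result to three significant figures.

Trapezoidal AUC_0→4.5:
  [0→2]: (0.00+42.21)/2 × 2 = 42.21
  [2→2.5]: (42.21+38.42)/2 × 0.5 = 20.1575
  [2.5→4.5]: (38.42+23.91)/2 × 2 = 62.33
  Sum = 124.6975 µg/mL·hr
k_e = ln2 / t½ = 0.693147 / 2.76 = 0.2511 hr^-1
Extrapolated tail: C_last / k_e = 23.91 / 0.2511 = 95.221
AUC_0→∞ = 124.6975 + 95.221 = 219.9185 µg/mL·hr

AUC = 220 µg/mL·hr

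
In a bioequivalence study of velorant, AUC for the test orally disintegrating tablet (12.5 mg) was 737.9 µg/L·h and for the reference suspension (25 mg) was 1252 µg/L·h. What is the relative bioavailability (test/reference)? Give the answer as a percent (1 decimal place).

F_rel = 117.9%

F_rel = (AUC_test/D_test) / (AUC_ref/D_ref)
      = (737.9/12.5) / (1252/25)
      = 59.032 / 50.08 = 1.1788 = 117.88%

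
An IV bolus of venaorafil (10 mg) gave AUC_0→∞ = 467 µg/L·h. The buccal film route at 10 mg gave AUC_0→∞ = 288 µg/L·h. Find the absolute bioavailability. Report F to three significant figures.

F = 0.617

F = (AUC_ev / D_ev) / (AUC_iv / D_iv)
  = (288/10) / (467/10)
  = 28.8 / 46.7 = 0.6167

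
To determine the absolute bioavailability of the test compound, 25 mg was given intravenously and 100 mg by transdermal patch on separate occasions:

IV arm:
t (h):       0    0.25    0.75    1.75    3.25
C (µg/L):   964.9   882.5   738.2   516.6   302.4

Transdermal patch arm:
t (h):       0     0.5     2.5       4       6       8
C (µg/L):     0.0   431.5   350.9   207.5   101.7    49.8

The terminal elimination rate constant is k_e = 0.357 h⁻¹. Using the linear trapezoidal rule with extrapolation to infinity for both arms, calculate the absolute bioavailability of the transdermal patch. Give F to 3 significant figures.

F = 0.175

Trapezoidal AUC_0→3.25 (IV):
  [0→0.25]: (964.9+882.5)/2 × 0.25 = 230.925
  [0.25→0.75]: (882.5+738.2)/2 × 0.5 = 405.175
  [0.75→1.75]: (738.2+516.6)/2 × 1 = 627.4
  [1.75→3.25]: (516.6+302.4)/2 × 1.5 = 614.25
  Sum = 1877.75 µg/L·h
IV tail: 302.4/0.357 = 847.059; AUC_iv,0→∞ = 1877.75 + 847.059 = 2724.809 µg/L·h
Trapezoidal AUC_0→8 (transdermal patch):
  [0→0.5]: (0.0+431.5)/2 × 0.5 = 107.875
  [0.5→2.5]: (431.5+350.9)/2 × 2 = 782.4
  [2.5→4]: (350.9+207.5)/2 × 1.5 = 418.8
  [4→6]: (207.5+101.7)/2 × 2 = 309.2
  [6→8]: (101.7+49.8)/2 × 2 = 151.5
  Sum = 1769.775 µg/L·h
transdermal patch tail: 49.8/0.357 = 139.496; AUC_ev,0→∞ = 1769.775 + 139.496 = 1909.271 µg/L·h
F = (AUC_ev/D_ev)/(AUC_iv/D_iv) = (1909.271/100)/(2724.809/25) = 19.09271/108.99236 = 0.1752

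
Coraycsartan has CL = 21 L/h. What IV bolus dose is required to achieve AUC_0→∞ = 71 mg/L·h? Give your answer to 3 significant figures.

Dose_iv = CL × AUC_0→∞
     = 21 × 71 = 1491 mg

Dose = 1490 mg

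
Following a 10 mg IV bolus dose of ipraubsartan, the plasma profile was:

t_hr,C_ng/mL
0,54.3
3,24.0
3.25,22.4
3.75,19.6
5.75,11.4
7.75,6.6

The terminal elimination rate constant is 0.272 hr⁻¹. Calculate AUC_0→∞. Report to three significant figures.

Trapezoidal AUC_0→7.75:
  [0→3]: (54.3+24.0)/2 × 3 = 117.45
  [3→3.25]: (24.0+22.4)/2 × 0.25 = 5.8
  [3.25→3.75]: (22.4+19.6)/2 × 0.5 = 10.5
  [3.75→5.75]: (19.6+11.4)/2 × 2 = 31.0
  [5.75→7.75]: (11.4+6.6)/2 × 2 = 18.0
  Sum = 182.75 ng/mL·hr
Extrapolated tail: C_last / k_e = 6.6 / 0.272 = 24.265
AUC_0→∞ = 182.75 + 24.265 = 207.015 ng/mL·hr

AUC = 207 ng/mL·hr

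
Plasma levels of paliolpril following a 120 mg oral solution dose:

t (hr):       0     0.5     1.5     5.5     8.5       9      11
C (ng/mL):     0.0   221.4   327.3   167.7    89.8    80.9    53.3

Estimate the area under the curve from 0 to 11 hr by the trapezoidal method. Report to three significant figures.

Trapezoidal AUC_0→11:
  [0→0.5]: (0.0+221.4)/2 × 0.5 = 55.35
  [0.5→1.5]: (221.4+327.3)/2 × 1 = 274.35
  [1.5→5.5]: (327.3+167.7)/2 × 4 = 990.0
  [5.5→8.5]: (167.7+89.8)/2 × 3 = 386.25
  [8.5→9]: (89.8+80.9)/2 × 0.5 = 42.675
  [9→11]: (80.9+53.3)/2 × 2 = 134.2
  Sum = 1882.825 ng/mL·hr

AUC = 1880 ng/mL·hr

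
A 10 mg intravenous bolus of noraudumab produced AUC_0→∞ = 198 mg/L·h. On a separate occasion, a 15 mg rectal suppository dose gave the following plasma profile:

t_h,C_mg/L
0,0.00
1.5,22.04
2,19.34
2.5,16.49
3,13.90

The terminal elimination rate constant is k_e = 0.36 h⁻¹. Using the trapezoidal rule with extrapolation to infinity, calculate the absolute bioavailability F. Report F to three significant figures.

Trapezoidal AUC_0→3 (rectal suppository):
  [0→1.5]: (0.00+22.04)/2 × 1.5 = 16.53
  [1.5→2]: (22.04+19.34)/2 × 0.5 = 10.345
  [2→2.5]: (19.34+16.49)/2 × 0.5 = 8.9575
  [2.5→3]: (16.49+13.90)/2 × 0.5 = 7.5975
  Sum = 43.43 mg/L·h
Tail: C_last/k_e = 13.90/0.36 = 38.611
AUC_0→∞ (rectal suppository) = 43.43 + 38.611 = 82.041 mg/L·h
F = (AUC_ev/D_ev)/(AUC_iv/D_iv) = (82.041/15)/(198/10) = 5.4694/19.8 = 0.2762

F = 0.276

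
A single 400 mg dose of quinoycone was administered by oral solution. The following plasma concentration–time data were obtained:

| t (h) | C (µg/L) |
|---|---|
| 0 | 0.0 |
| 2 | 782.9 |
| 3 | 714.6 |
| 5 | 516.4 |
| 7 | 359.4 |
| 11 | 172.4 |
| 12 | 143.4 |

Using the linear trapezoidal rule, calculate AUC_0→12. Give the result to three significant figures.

Trapezoidal AUC_0→12:
  [0→2]: (0.0+782.9)/2 × 2 = 782.9
  [2→3]: (782.9+714.6)/2 × 1 = 748.75
  [3→5]: (714.6+516.4)/2 × 2 = 1231.0
  [5→7]: (516.4+359.4)/2 × 2 = 875.8
  [7→11]: (359.4+172.4)/2 × 4 = 1063.6
  [11→12]: (172.4+143.4)/2 × 1 = 157.9
  Sum = 4859.95 µg/L·h

AUC = 4860 µg/L·h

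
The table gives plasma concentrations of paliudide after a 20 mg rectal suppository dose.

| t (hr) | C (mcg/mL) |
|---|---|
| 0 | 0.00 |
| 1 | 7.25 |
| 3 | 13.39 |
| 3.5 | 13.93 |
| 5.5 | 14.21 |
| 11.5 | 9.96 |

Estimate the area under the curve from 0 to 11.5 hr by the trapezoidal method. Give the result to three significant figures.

AUC = 132 mcg/mL·hr

Trapezoidal AUC_0→11.5:
  [0→1]: (0.00+7.25)/2 × 1 = 3.625
  [1→3]: (7.25+13.39)/2 × 2 = 20.64
  [3→3.5]: (13.39+13.93)/2 × 0.5 = 6.83
  [3.5→5.5]: (13.93+14.21)/2 × 2 = 28.14
  [5.5→11.5]: (14.21+9.96)/2 × 6 = 72.51
  Sum = 131.745 mcg/mL·hr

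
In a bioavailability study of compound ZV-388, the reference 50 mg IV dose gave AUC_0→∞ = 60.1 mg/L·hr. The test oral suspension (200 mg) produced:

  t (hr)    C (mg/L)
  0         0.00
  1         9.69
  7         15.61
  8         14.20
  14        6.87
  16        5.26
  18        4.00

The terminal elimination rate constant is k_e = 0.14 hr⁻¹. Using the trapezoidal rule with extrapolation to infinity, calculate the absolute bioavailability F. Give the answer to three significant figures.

F = 0.869

Trapezoidal AUC_0→18 (oral suspension):
  [0→1]: (0.00+9.69)/2 × 1 = 4.845
  [1→7]: (9.69+15.61)/2 × 6 = 75.9
  [7→8]: (15.61+14.20)/2 × 1 = 14.905
  [8→14]: (14.20+6.87)/2 × 6 = 63.21
  [14→16]: (6.87+5.26)/2 × 2 = 12.13
  [16→18]: (5.26+4.00)/2 × 2 = 9.26
  Sum = 180.25 mg/L·hr
Tail: C_last/k_e = 4.00/0.14 = 28.571
AUC_0→∞ (oral suspension) = 180.25 + 28.571 = 208.821 mg/L·hr
F = (AUC_ev/D_ev)/(AUC_iv/D_iv) = (208.821/200)/(60.1/50) = 1.044105/1.202 = 0.8686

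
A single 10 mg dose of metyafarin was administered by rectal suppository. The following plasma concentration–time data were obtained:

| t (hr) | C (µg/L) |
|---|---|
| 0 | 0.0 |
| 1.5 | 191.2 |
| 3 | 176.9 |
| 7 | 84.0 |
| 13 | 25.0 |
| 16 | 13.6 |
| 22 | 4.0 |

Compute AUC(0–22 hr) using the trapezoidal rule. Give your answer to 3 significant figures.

Trapezoidal AUC_0→22:
  [0→1.5]: (0.0+191.2)/2 × 1.5 = 143.4
  [1.5→3]: (191.2+176.9)/2 × 1.5 = 276.075
  [3→7]: (176.9+84.0)/2 × 4 = 521.8
  [7→13]: (84.0+25.0)/2 × 6 = 327.0
  [13→16]: (25.0+13.6)/2 × 3 = 57.9
  [16→22]: (13.6+4.0)/2 × 6 = 52.8
  Sum = 1378.975 µg/L·hr

AUC = 1380 µg/L·hr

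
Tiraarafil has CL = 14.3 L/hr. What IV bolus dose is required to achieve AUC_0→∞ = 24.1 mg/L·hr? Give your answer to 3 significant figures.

Dose_iv = CL × AUC_0→∞
     = 14.3 × 24.1 = 344.63 mg

Dose = 345 mg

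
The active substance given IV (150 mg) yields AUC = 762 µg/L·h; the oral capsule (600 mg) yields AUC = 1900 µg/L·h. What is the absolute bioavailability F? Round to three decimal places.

F = 0.623

F = (AUC_ev / D_ev) / (AUC_iv / D_iv)
  = (1900/600) / (762/150)
  = 3.16667 / 5.08 = 0.6234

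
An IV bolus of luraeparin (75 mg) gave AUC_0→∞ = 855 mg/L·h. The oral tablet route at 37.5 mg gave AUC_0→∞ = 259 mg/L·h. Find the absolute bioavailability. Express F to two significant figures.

F = 0.61

F = (AUC_ev / D_ev) / (AUC_iv / D_iv)
  = (259/37.5) / (855/75)
  = 6.90667 / 11.4 = 0.6058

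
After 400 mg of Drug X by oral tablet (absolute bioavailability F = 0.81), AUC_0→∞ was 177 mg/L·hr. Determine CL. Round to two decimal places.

CL = F × Dose / AUC_0→∞
   = 0.81 × 400 / 177 = 1.83051 L/hr

CL = 1.83 L/hr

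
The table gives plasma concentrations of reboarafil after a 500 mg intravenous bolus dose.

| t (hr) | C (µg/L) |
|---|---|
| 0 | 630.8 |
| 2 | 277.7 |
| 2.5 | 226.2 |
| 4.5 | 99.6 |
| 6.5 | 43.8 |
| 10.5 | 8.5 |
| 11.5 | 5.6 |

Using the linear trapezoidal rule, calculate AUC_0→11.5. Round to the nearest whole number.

AUC = 1615 µg/L·hr

Trapezoidal AUC_0→11.5:
  [0→2]: (630.8+277.7)/2 × 2 = 908.5
  [2→2.5]: (277.7+226.2)/2 × 0.5 = 125.975
  [2.5→4.5]: (226.2+99.6)/2 × 2 = 325.8
  [4.5→6.5]: (99.6+43.8)/2 × 2 = 143.4
  [6.5→10.5]: (43.8+8.5)/2 × 4 = 104.6
  [10.5→11.5]: (8.5+5.6)/2 × 1 = 7.05
  Sum = 1615.325 µg/L·hr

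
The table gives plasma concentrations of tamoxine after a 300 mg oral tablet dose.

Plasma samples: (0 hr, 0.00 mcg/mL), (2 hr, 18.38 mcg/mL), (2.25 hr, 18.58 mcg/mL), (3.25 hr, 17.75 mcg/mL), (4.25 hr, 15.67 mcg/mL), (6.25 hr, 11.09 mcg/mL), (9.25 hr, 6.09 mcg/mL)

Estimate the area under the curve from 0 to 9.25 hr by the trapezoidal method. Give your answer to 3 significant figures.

Trapezoidal AUC_0→9.25:
  [0→2]: (0.00+18.38)/2 × 2 = 18.38
  [2→2.25]: (18.38+18.58)/2 × 0.25 = 4.62
  [2.25→3.25]: (18.58+17.75)/2 × 1 = 18.165
  [3.25→4.25]: (17.75+15.67)/2 × 1 = 16.71
  [4.25→6.25]: (15.67+11.09)/2 × 2 = 26.76
  [6.25→9.25]: (11.09+6.09)/2 × 3 = 25.77
  Sum = 110.405 mcg/mL·hr

AUC = 110 mcg/mL·hr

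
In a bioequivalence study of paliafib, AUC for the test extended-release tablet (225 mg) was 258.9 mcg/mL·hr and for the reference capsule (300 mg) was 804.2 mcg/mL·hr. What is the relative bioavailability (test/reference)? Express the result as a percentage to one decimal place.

F_rel = 42.9%

F_rel = (AUC_test/D_test) / (AUC_ref/D_ref)
      = (258.9/225) / (804.2/300)
      = 1.15067 / 2.68067 = 0.4292 = 42.92%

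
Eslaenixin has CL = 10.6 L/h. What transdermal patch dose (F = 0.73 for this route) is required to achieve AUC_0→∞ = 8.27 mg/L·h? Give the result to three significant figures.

Dose = 120 mg

Dose = CL × AUC_0→∞ / F
     = 10.6 × 8.27 / 0.73 = 120.085 mg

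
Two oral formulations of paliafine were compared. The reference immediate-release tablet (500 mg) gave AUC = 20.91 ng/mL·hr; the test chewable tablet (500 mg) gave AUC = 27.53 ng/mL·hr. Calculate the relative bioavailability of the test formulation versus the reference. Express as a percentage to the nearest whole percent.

F_rel = 132%

F_rel = (AUC_test/D_test) / (AUC_ref/D_ref)
      = (27.53/500) / (20.91/500)
      = 0.05506 / 0.04182 = 1.3166 = 131.66%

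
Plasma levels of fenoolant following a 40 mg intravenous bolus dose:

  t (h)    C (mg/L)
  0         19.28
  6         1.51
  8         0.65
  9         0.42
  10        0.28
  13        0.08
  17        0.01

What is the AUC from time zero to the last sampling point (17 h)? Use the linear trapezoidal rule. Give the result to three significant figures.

Trapezoidal AUC_0→17:
  [0→6]: (19.28+1.51)/2 × 6 = 62.37
  [6→8]: (1.51+0.65)/2 × 2 = 2.16
  [8→9]: (0.65+0.42)/2 × 1 = 0.535
  [9→10]: (0.42+0.28)/2 × 1 = 0.35
  [10→13]: (0.28+0.08)/2 × 3 = 0.54
  [13→17]: (0.08+0.01)/2 × 4 = 0.18
  Sum = 66.135 mg/L·h

AUC = 66.1 mg/L·h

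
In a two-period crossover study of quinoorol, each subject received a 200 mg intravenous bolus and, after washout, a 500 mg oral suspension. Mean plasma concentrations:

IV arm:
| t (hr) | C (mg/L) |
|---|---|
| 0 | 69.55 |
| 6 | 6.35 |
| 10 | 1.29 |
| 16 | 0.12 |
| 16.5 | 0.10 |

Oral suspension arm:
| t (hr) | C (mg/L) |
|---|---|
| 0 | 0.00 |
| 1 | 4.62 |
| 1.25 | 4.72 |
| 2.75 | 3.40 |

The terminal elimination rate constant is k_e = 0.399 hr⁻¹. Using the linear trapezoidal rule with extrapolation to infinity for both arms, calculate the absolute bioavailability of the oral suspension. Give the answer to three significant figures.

Trapezoidal AUC_0→16.5 (IV):
  [0→6]: (69.55+6.35)/2 × 6 = 227.7
  [6→10]: (6.35+1.29)/2 × 4 = 15.28
  [10→16]: (1.29+0.12)/2 × 6 = 4.23
  [16→16.5]: (0.12+0.10)/2 × 0.5 = 0.055
  Sum = 247.265 mg/L·hr
IV tail: 0.10/0.399 = 0.251; AUC_iv,0→∞ = 247.265 + 0.251 = 247.516 mg/L·hr
Trapezoidal AUC_0→2.75 (oral suspension):
  [0→1]: (0.00+4.62)/2 × 1 = 2.31
  [1→1.25]: (4.62+4.72)/2 × 0.25 = 1.1675
  [1.25→2.75]: (4.72+3.40)/2 × 1.5 = 6.09
  Sum = 9.5675 mg/L·hr
oral suspension tail: 3.40/0.399 = 8.521; AUC_ev,0→∞ = 9.5675 + 8.521 = 18.0885 mg/L·hr
F = (AUC_ev/D_ev)/(AUC_iv/D_iv) = (18.0885/500)/(247.516/200) = 0.036177/1.23758 = 0.0292

F = 0.0292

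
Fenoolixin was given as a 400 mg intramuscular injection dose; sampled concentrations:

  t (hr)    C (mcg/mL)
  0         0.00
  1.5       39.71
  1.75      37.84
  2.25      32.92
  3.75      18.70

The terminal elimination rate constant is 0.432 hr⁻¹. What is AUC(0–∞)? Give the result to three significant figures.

Trapezoidal AUC_0→3.75:
  [0→1.5]: (0.00+39.71)/2 × 1.5 = 29.7825
  [1.5→1.75]: (39.71+37.84)/2 × 0.25 = 9.69375
  [1.75→2.25]: (37.84+32.92)/2 × 0.5 = 17.69
  [2.25→3.75]: (32.92+18.70)/2 × 1.5 = 38.715
  Sum = 95.88125 mcg/mL·hr
Extrapolated tail: C_last / k_e = 18.70 / 0.432 = 43.287
AUC_0→∞ = 95.88125 + 43.287 = 139.16825 mcg/mL·hr

AUC = 139 mcg/mL·hr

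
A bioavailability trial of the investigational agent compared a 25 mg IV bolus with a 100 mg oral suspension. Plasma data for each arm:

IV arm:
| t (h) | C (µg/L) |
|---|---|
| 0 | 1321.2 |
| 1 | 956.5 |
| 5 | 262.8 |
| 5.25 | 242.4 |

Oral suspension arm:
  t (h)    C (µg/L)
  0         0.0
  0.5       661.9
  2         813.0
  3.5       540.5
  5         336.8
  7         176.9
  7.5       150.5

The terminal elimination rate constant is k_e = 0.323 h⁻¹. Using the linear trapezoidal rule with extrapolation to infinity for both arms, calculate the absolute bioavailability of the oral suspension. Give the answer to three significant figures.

F = 0.228

Trapezoidal AUC_0→5.25 (IV):
  [0→1]: (1321.2+956.5)/2 × 1 = 1138.85
  [1→5]: (956.5+262.8)/2 × 4 = 2438.6
  [5→5.25]: (262.8+242.4)/2 × 0.25 = 63.15
  Sum = 3640.6 µg/L·h
IV tail: 242.4/0.323 = 750.464; AUC_iv,0→∞ = 3640.6 + 750.464 = 4391.064 µg/L·h
Trapezoidal AUC_0→7.5 (oral suspension):
  [0→0.5]: (0.0+661.9)/2 × 0.5 = 165.475
  [0.5→2]: (661.9+813.0)/2 × 1.5 = 1106.175
  [2→3.5]: (813.0+540.5)/2 × 1.5 = 1015.125
  [3.5→5]: (540.5+336.8)/2 × 1.5 = 657.975
  [5→7]: (336.8+176.9)/2 × 2 = 513.7
  [7→7.5]: (176.9+150.5)/2 × 0.5 = 81.85
  Sum = 3540.3 µg/L·h
oral suspension tail: 150.5/0.323 = 465.944; AUC_ev,0→∞ = 3540.3 + 465.944 = 4006.244 µg/L·h
F = (AUC_ev/D_ev)/(AUC_iv/D_iv) = (4006.244/100)/(4391.064/25) = 40.06244/175.64256 = 0.2281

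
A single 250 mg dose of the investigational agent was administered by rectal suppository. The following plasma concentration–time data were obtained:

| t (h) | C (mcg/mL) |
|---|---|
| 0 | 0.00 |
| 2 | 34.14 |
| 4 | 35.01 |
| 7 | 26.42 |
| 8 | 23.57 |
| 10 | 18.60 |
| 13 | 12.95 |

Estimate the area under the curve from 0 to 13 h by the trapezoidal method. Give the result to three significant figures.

Trapezoidal AUC_0→13:
  [0→2]: (0.00+34.14)/2 × 2 = 34.14
  [2→4]: (34.14+35.01)/2 × 2 = 69.15
  [4→7]: (35.01+26.42)/2 × 3 = 92.145
  [7→8]: (26.42+23.57)/2 × 1 = 24.995
  [8→10]: (23.57+18.60)/2 × 2 = 42.17
  [10→13]: (18.60+12.95)/2 × 3 = 47.325
  Sum = 309.925 mcg/mL·h

AUC = 310 mcg/mL·h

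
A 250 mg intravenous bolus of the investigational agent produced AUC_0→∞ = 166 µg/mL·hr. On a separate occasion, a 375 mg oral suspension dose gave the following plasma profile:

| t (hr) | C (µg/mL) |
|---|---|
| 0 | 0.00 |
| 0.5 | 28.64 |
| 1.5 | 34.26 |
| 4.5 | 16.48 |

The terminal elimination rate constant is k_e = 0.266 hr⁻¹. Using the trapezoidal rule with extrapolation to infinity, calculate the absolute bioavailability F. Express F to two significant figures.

F = 0.71

Trapezoidal AUC_0→4.5 (oral suspension):
  [0→0.5]: (0.00+28.64)/2 × 0.5 = 7.16
  [0.5→1.5]: (28.64+34.26)/2 × 1 = 31.45
  [1.5→4.5]: (34.26+16.48)/2 × 3 = 76.11
  Sum = 114.72 µg/mL·hr
Tail: C_last/k_e = 16.48/0.266 = 61.955
AUC_0→∞ (oral suspension) = 114.72 + 61.955 = 176.675 µg/mL·hr
F = (AUC_ev/D_ev)/(AUC_iv/D_iv) = (176.675/375)/(166/250) = 0.471133/0.664 = 0.7095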